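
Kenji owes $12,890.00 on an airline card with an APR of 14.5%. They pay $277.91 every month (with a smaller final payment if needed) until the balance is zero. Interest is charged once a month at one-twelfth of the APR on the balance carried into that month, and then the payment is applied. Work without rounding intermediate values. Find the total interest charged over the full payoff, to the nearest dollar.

Monthly rate r = 14.5%/12 = 1.20833% = 0.0120833.
Payoff takes n = ⌈−ln(1 − rB₀/P)/ln(1+r)⌉ = ⌈68.438⌉ = 69 payments; the last is $122.06.
Total paid = 68·$277.91 + $122.06 = $19,019.94.
Total interest = total paid − principal = $19,019.94 − $12,890.00 = $6,129.94.

$6,130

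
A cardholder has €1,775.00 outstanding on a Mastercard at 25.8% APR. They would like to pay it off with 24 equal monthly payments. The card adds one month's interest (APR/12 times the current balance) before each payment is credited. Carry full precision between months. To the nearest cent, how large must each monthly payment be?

Monthly rate r = 25.8%/12 = 2.15% = 0.0215.
Level-payment amortization: P = B₀·r / (1 − (1+r)^(−n)) = 1775.00·0.0215 / (1 − 1.0215^(−24)).
Denominator 1 − (1+r)^(−24) = 0.399823348.
P = 38.1625 / 0.399823348 ≈ 95.45.

€95.45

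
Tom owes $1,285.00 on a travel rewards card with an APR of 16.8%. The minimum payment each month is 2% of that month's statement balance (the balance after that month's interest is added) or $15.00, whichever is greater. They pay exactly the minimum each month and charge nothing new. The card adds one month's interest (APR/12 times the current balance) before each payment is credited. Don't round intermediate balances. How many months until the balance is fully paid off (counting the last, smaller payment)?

Monthly rate r = 16.8%/12 = 1.4% = 0.014.
While 2% of the post-interest balance exceeds $15.00, each month B ← (B·(1+r))·(1 − 0.02), i.e. B shrinks by the factor (1+r)·0.98 = 0.99372.
This holds for months 1–88. Entering month 89 the balance is $738.14; 2% of the post-interest balance is now below $15.00, so the flat $15.00 minimum applies from here.
From month 89 a fixed $15.00 at rate r clears $738.14 in 84 more payments. Total: 88 + 84 = 172 months.

172 months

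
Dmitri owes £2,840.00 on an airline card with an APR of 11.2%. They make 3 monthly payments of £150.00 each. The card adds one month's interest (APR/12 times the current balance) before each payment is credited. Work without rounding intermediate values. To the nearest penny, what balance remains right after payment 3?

£2,466.05

Monthly rate r = 11.2%/12 = 0.933333% = 0.00933333.
Each month: B ← B·(1+r) − £150.00.
Month 1: interest £26.51; balance after payment £2,716.51.
Month 2: interest £25.35; balance after payment £2,591.86.
Month 3: interest £24.19; balance after payment £2,466.05.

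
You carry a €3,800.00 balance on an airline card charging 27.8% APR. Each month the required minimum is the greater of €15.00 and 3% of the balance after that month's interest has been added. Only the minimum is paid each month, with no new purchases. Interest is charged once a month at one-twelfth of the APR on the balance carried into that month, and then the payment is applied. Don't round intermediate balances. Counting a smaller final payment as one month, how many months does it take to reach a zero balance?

333 months

Monthly rate r = 27.8%/12 = 2.31667% = 0.0231667.
While 3% of the post-interest balance exceeds €15.00, each month B ← (B·(1+r))·(1 − 0.03), i.e. B shrinks by the factor (1+r)·0.97 = 0.99247.
This holds for months 1–272. Entering month 273 the balance is €486.53; 3% of the post-interest balance is now below €15.00, so the flat €15.00 minimum applies from here.
From month 273 a fixed €15.00 at rate r clears €486.53 in 61 more payments. Total: 272 + 61 = 333 months.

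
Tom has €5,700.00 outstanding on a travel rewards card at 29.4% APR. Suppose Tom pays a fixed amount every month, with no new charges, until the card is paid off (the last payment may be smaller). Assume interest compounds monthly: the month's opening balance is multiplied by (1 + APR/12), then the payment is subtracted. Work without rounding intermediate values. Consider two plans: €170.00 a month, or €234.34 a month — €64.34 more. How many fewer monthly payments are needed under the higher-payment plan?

Monthly rate r = 29.4%/12 = 2.45% = 0.0245.
At €170.00/mo: n = ⌈−ln(1 − rB₀/P)/ln(1+r)⌉ = 72 payments (last €31.70); total interest = total paid − €5,700.00 = €6,401.70.
At €234.34/mo: 38 payments (last €103.24); total interest €3,073.82.
Payments saved = 72 − 38 = 34.

34 fewer payments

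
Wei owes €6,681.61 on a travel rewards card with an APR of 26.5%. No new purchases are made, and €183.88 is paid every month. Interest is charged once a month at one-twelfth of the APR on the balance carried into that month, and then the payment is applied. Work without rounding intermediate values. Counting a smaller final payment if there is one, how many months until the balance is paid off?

Monthly rate r = 26.5%/12 = 2.20833% = 0.0220833.
Recurrence: B ← B·(1+r) − €183.88.
Month 1: interest €147.55; balance after payment €6,645.28.
Month 2: interest €146.75; balance after payment €6,608.15.
Closed form: n = −ln(1 − rB₀/P)/ln(1+r) = −ln(0.19756)/ln(1.02208) ≈ 74.243, so the balance reaches zero during payment 75.

75 months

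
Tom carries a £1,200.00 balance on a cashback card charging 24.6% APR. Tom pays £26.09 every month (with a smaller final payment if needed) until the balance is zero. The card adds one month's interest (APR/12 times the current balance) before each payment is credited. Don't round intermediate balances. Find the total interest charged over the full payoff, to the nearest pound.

Monthly rate r = 24.6%/12 = 2.05% = 0.0205.
Payoff takes n = ⌈−ln(1 − rB₀/P)/ln(1+r)⌉ = ⌈141.074⌉ = 142 payments; the last is £1.95.
Total paid = 141·£26.09 + £1.95 = £3,680.64.
Total interest = total paid − principal = £3,680.64 − £1,200.00 = £2,480.64.

£2,481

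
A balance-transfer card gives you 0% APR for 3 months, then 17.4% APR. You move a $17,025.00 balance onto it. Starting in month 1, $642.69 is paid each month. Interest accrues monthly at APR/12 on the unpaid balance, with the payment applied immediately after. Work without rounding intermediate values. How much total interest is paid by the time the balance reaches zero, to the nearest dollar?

$3,495

Promo months 1–3 at r₀ = 0%/12 = 0; months 4+ at r₁ = 17.4%/12 = 0.0145.
After month 3 (no interest yet): B = $17,025.00 − 3·$642.69 = $15,096.93.
Then at r₁ with $642.69/mo: n₂ = −ln(1 − r₁·B/P)/ln(1+r₁) ≈ 28.93 → 29 more payments.
Total paid = 31·$642.69 + $596.43 = $20,519.82; interest = $20,519.82 − $17,025.00 = $3,494.82.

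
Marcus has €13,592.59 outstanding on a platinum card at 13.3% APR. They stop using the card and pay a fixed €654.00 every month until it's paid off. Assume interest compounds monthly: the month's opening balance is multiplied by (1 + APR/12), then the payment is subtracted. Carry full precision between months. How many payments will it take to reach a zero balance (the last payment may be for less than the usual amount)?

24 months

Monthly rate r = 13.3%/12 = 1.10833% = 0.0110833.
Recurrence: B ← B·(1+r) − €654.00.
Month 1: interest €150.65; balance after payment €13,089.24.
Month 2: interest €145.07; balance after payment €12,580.31.
Closed form: n = −ln(1 − rB₀/P)/ln(1+r) = −ln(0.76965)/ln(1.01108) ≈ 23.754, so the balance reaches zero during payment 24.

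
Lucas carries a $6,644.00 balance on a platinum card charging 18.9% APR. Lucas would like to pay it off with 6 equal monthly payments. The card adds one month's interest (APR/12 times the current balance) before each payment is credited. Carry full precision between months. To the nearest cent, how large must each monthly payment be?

$1,169.17

Monthly rate r = 18.9%/12 = 1.575% = 0.01575.
Level-payment amortization: P = B₀·r / (1 − (1+r)^(−n)) = 6644.00·0.01575 / (1 − 1.01575^(−6)).
Denominator 1 − (1+r)^(−6) = 0.0895019626.
P = 104.643 / 0.0895019626 ≈ 1169.17.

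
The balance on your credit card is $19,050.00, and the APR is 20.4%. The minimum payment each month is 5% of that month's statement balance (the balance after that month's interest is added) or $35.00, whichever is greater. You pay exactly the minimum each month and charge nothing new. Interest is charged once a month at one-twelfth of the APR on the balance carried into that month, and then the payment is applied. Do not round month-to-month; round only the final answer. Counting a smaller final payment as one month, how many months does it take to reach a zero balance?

Monthly rate r = 20.4%/12 = 1.7% = 0.017.
While 5% of the post-interest balance exceeds $35.00, each month B ← (B·(1+r))·(1 − 0.05), i.e. B shrinks by the factor (1+r)·0.95 = 0.96615.
This holds for months 1–97. Entering month 98 the balance is $674.87; 5% of the post-interest balance is now below $35.00, so the flat $35.00 minimum applies from here.
From month 98 a fixed $35.00 at rate r clears $674.87 in 24 more payments. Total: 97 + 24 = 121 months.

121 months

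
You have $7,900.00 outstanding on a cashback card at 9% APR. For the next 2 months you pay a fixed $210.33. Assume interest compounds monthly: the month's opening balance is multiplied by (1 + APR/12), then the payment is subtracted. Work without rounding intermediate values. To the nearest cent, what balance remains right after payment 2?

$7,596.71

Monthly rate r = 9%/12 = 0.75% = 0.0075.
Each month: B ← B·(1+r) − $210.33.
Month 1: interest $59.25; balance after payment $7,748.92.
Month 2: interest $58.12; balance after payment $7,596.71.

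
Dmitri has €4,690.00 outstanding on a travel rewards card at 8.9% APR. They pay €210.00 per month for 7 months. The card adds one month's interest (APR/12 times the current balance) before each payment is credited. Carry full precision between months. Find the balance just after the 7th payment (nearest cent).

Monthly rate r = 8.9%/12 = 0.741667% = 0.00741667.
Each month: B ← B·(1+r) − €210.00.
Month 1: interest €34.78; balance after payment €4,514.78.
Month 2: interest €33.48; balance after payment €4,338.27.
Month 3: interest €32.18; balance after payment €4,160.44.
Month 4: interest €30.86; balance after payment €3,981.30.
Month 5: interest €29.53; balance after payment €3,800.83.
Month 6: interest €28.19; balance after payment €3,619.02.
Month 7: interest €26.84; balance after payment €3,435.86.

€3,435.86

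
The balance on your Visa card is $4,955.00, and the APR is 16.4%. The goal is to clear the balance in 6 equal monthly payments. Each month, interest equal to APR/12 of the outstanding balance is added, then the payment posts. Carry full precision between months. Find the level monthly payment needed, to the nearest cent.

Monthly rate r = 16.4%/12 = 1.36667% = 0.0136667.
Level-payment amortization: P = B₀·r / (1 − (1+r)^(−n)) = 4955.00·0.0136667 / (1 − 1.01367^(−6)).
Denominator 1 − (1+r)^(−6) = 0.0782163355.
P = 67.7183 / 0.0782163355 ≈ 865.78.

$865.78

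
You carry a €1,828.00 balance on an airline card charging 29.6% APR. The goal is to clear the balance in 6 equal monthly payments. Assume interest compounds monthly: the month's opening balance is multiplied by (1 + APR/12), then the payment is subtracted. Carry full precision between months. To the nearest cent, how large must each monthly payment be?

Monthly rate r = 29.6%/12 = 2.46667% = 0.0246667.
Level-payment amortization: P = B₀·r / (1 − (1+r)^(−n)) = 1828.00·0.0246667 / (1 − 1.02467^(−6)).
Denominator 1 − (1+r)^(−6) = 0.136018687.
P = 45.0907 / 0.136018687 ≈ 331.50.

€331.50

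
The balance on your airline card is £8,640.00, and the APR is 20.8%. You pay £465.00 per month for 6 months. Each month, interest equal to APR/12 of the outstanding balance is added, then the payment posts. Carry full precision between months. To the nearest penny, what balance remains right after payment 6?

£6,664.68

Monthly rate r = 20.8%/12 = 1.73333% = 0.0173333.
Each month: B ← B·(1+r) − £465.00.
Month 1: interest £149.76; balance after payment £8,324.76.
Month 2: interest £144.30; balance after payment £8,004.06.
Month 3: interest £138.74; balance after payment £7,677.79.
Month 4: interest £133.08; balance after payment £7,345.87.
Month 5: interest £127.33; balance after payment £7,008.20.
Month 6: interest £121.48; balance after payment £6,664.68.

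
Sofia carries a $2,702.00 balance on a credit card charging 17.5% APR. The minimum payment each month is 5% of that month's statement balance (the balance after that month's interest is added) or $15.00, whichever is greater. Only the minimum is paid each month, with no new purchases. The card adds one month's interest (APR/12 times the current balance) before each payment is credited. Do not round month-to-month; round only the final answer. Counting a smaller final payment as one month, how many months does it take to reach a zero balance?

84 months

Monthly rate r = 17.5%/12 = 1.45833% = 0.0145833.
While 5% of the post-interest balance exceeds $15.00, each month B ← (B·(1+r))·(1 − 0.05), i.e. B shrinks by the factor (1+r)·0.95 = 0.96385.
This holds for months 1–61. Entering month 62 the balance is $286.01; 5% of the post-interest balance is now below $15.00, so the flat $15.00 minimum applies from here.
From month 62 a fixed $15.00 at rate r clears $286.01 in 23 more payments. Total: 61 + 23 = 84 months.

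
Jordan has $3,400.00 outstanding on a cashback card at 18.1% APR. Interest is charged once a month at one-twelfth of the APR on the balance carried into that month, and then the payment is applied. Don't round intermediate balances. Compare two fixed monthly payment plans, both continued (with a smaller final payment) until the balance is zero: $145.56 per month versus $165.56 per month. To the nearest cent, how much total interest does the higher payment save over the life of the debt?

Monthly rate r = 18.1%/12 = 1.50833% = 0.0150833.
At $145.56/mo: n = ⌈−ln(1 − rB₀/P)/ln(1+r)⌉ = 30 payments (last $2.00); total interest = total paid − $3,400.00 = $823.24.
At $165.56/mo: 25 payments (last $126.45); total interest $699.89.
Interest saved = $823.24 − $699.89 = $123.35.

$123.35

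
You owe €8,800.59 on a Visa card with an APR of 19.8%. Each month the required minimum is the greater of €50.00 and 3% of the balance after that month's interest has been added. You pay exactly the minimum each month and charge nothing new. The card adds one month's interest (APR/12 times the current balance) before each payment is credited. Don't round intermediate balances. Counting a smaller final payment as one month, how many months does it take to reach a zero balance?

Monthly rate r = 19.8%/12 = 1.65% = 0.0165.
While 3% of the post-interest balance exceeds €50.00, each month B ← (B·(1+r))·(1 − 0.03), i.e. B shrinks by the factor (1+r)·0.97 = 0.986.
This holds for months 1–120. Entering month 121 the balance is €1,621.83; 3% of the post-interest balance is now below €50.00, so the flat €50.00 minimum applies from here.
From month 121 a fixed €50.00 at rate r clears €1,621.83 in 47 more payments. Total: 120 + 47 = 167 months.

167 months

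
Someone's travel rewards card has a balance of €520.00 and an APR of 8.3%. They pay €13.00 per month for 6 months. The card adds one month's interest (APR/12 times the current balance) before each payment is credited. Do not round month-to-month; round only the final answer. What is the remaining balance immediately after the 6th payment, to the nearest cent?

Monthly rate r = 8.3%/12 = 0.691667% = 0.00691667.
Each month: B ← B·(1+r) − €13.00.
Month 1: interest €3.60; balance after payment €510.60.
Month 2: interest €3.53; balance after payment €501.13.
Month 3: interest €3.47; balance after payment €491.59.
Month 4: interest €3.40; balance after payment €481.99.
Month 5: interest €3.33; balance after payment €472.33.
Month 6: interest €3.27; balance after payment €462.60.

€462.60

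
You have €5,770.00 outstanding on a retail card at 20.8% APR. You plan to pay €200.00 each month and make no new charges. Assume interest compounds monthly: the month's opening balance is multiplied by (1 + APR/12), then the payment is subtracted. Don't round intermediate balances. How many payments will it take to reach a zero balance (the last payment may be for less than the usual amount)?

41 payments

Monthly rate r = 20.8%/12 = 1.73333% = 0.0173333.
Recurrence: B ← B·(1+r) − €200.00.
Month 1: interest €100.01; balance after payment €5,670.01.
Month 2: interest €98.28; balance after payment €5,568.29.
Closed form: n = −ln(1 − rB₀/P)/ln(1+r) = −ln(0.49993)/ln(1.01733) ≈ 40.343, so the balance reaches zero during payment 41.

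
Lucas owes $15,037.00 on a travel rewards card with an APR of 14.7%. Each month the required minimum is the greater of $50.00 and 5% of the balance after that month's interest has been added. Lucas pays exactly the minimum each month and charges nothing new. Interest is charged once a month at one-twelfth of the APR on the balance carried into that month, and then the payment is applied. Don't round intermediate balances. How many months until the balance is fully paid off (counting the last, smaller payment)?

93 months

Monthly rate r = 14.7%/12 = 1.225% = 0.01225.
While 5% of the post-interest balance exceeds $50.00, each month B ← (B·(1+r))·(1 − 0.05), i.e. B shrinks by the factor (1+r)·0.95 = 0.96164.
This holds for months 1–70. Entering month 71 the balance is $972.65; 5% of the post-interest balance is now below $50.00, so the flat $50.00 minimum applies from here.
From month 71 a fixed $50.00 at rate r clears $972.65 in 23 more payments. Total: 70 + 23 = 93 months.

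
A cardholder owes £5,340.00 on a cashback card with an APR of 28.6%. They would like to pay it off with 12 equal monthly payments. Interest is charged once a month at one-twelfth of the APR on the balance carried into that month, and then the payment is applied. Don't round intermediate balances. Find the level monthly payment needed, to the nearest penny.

Monthly rate r = 28.6%/12 = 2.38333% = 0.0238333.
Level-payment amortization: P = B₀·r / (1 − (1+r)^(−n)) = 5340.00·0.0238333 / (1 − 1.02383^(−12)).
Denominator 1 − (1+r)^(−12) = 0.246212692.
P = 127.27 / 0.246212692 ≈ 516.91.

£516.91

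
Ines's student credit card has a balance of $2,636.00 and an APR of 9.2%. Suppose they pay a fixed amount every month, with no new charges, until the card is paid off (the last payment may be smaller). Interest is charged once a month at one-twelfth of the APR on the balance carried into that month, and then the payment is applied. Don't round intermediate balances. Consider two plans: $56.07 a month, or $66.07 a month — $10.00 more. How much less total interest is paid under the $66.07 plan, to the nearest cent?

Monthly rate r = 9.2%/12 = 0.766667% = 0.00766667.
At $56.07/mo: n = ⌈−ln(1 − rB₀/P)/ln(1+r)⌉ = 59 payments (last $29.34); total interest = total paid − $2,636.00 = $645.40.
At $66.07/mo: 48 payments (last $53.22); total interest $522.51.
Interest saved = $645.40 − $522.51 = $122.89.

$122.89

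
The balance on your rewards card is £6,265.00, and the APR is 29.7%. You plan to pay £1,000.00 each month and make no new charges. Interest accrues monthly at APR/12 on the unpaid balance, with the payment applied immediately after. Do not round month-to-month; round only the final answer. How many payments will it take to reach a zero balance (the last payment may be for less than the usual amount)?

Monthly rate r = 29.7%/12 = 2.475% = 0.02475.
Recurrence: B ← B·(1+r) − £1,000.00.
Month 1: interest £155.06; balance after payment £5,420.06.
Month 2: interest £134.15; balance after payment £4,554.21.
Closed form: n = −ln(1 − rB₀/P)/ln(1+r) = −ln(0.84494)/ln(1.02475) ≈ 6.892, so the balance reaches zero during payment 7.

7 payments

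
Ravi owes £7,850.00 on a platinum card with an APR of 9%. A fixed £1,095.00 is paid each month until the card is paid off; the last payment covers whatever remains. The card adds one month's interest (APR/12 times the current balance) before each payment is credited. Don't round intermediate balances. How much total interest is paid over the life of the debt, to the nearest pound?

Monthly rate r = 9%/12 = 0.75% = 0.0075.
Payoff takes n = ⌈−ln(1 − rB₀/P)/ln(1+r)⌉ = ⌈7.396⌉ = 8 payments; the last is £435.12.
Total paid = 7·£1,095.00 + £435.12 = £8,100.12.
Total interest = total paid − principal = £8,100.12 − £7,850.00 = £250.12.

£250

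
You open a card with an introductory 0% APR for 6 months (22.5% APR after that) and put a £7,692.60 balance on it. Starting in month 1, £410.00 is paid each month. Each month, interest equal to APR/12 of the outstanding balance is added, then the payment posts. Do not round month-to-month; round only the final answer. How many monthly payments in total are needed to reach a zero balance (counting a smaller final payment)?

21 months

Promo months 1–6 at r₀ = 0%/12 = 0; months 7+ at r₁ = 22.5%/12 = 0.01875.
After month 6 (no interest yet): B = £7,692.60 − 6·£410.00 = £5,232.60.
Then at r₁ with £410.00/mo: n₂ = −ln(1 − r₁·B/P)/ln(1+r₁) ≈ 14.72 → 15 more payments.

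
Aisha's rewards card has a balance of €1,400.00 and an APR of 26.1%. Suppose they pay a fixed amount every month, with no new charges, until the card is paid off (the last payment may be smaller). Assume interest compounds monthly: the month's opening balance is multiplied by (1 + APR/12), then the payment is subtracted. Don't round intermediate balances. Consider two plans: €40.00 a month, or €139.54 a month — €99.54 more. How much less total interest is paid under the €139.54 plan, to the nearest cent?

Monthly rate r = 26.1%/12 = 2.175% = 0.02175.
At €40.00/mo: n = ⌈−ln(1 − rB₀/P)/ln(1+r)⌉ = 67 payments (last €22.83); total interest = total paid − €1,400.00 = €1,262.83.
At €139.54/mo: 12 payments (last €61.93); total interest €196.87.
Interest saved = €1,262.83 − €196.87 = €1,065.96.

€1,065.96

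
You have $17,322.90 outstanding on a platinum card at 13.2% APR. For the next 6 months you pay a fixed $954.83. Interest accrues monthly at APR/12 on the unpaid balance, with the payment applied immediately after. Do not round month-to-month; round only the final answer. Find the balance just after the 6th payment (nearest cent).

$12,609.26

Monthly rate r = 13.2%/12 = 1.1% = 0.011.
Each month: B ← B·(1+r) − $954.83.
Month 1: interest $190.55; balance after payment $16,558.62.
Month 2: interest $182.14; balance after payment $15,785.94.
Month 3: interest $173.65; balance after payment $15,004.75.
Month 4: interest $165.05; balance after payment $14,214.97.
Month 5: interest $156.36; balance after payment $13,416.51.
Month 6: interest $147.58; balance after payment $12,609.26.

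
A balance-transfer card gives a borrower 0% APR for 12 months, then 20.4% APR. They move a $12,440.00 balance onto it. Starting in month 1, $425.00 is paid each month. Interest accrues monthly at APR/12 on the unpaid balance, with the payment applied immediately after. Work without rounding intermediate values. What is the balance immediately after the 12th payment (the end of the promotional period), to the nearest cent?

$7,340.00

Promo months 1–12 at r₀ = 0%/12 = 0; months 13+ at r₁ = 20.4%/12 = 0.017.
After month 12 (no interest yet): B = $12,440.00 − 12·$425.00 = $7,340.00.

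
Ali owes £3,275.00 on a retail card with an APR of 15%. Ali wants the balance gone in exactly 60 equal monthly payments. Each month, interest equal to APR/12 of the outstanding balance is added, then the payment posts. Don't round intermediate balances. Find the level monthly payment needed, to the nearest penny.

Monthly rate r = 15%/12 = 1.25% = 0.0125.
Level-payment amortization: P = B₀·r / (1 − (1+r)^(−n)) = 3275.00·0.0125 / (1 − 1.0125^(−60)).
Denominator 1 − (1+r)^(−60) = 0.525432397.
P = 40.9375 / 0.525432397 ≈ 77.91.

£77.91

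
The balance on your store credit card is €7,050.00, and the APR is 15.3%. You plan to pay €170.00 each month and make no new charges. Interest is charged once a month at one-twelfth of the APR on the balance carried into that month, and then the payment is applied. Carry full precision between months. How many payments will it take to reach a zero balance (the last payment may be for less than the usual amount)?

60 payments

Monthly rate r = 15.3%/12 = 1.275% = 0.01275.
Recurrence: B ← B·(1+r) − €170.00.
Month 1: interest €89.89; balance after payment €6,969.89.
Month 2: interest €88.87; balance after payment €6,888.75.
Closed form: n = −ln(1 − rB₀/P)/ln(1+r) = −ln(0.47125)/ln(1.01275) ≈ 59.385, so the balance reaches zero during payment 60.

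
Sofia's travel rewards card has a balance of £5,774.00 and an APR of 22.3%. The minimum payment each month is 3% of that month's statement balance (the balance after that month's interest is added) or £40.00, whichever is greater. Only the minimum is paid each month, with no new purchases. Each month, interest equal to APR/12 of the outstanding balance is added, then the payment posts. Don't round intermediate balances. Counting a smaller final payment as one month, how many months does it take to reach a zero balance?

175 months

Monthly rate r = 22.3%/12 = 1.85833% = 0.0185833.
While 3% of the post-interest balance exceeds £40.00, each month B ← (B·(1+r))·(1 − 0.03), i.e. B shrinks by the factor (1+r)·0.97 = 0.98803.
This holds for months 1–124. Entering month 125 the balance is £1,296.42; 3% of the post-interest balance is now below £40.00, so the flat £40.00 minimum applies from here.
From month 125 a fixed £40.00 at rate r clears £1,296.42 in 51 more payments. Total: 124 + 51 = 175 months.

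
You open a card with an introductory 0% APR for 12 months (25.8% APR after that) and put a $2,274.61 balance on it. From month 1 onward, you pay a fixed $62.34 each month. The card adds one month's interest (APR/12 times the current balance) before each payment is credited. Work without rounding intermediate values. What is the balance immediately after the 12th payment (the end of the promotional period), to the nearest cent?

$1,526.53

Promo months 1–12 at r₀ = 0%/12 = 0; months 13+ at r₁ = 25.8%/12 = 0.0215.
After month 12 (no interest yet): B = $2,274.61 − 12·$62.34 = $1,526.53.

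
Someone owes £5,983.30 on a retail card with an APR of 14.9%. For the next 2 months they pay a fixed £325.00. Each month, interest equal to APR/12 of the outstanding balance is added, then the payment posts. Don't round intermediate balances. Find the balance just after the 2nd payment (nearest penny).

£5,478.77

Monthly rate r = 14.9%/12 = 1.24167% = 0.0124167.
Each month: B ← B·(1+r) − £325.00.
Month 1: interest £74.29; balance after payment £5,732.59.
Month 2: interest £71.18; balance after payment £5,478.77.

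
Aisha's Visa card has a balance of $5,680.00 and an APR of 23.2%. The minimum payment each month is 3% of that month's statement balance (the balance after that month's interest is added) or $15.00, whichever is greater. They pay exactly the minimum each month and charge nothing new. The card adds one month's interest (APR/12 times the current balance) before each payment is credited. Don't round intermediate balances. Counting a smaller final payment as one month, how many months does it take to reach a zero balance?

Monthly rate r = 23.2%/12 = 1.93333% = 0.0193333.
While 3% of the post-interest balance exceeds $15.00, each month B ← (B·(1+r))·(1 − 0.03), i.e. B shrinks by the factor (1+r)·0.97 = 0.98875.
This holds for months 1–217. Entering month 218 the balance is $488.02; 3% of the post-interest balance is now below $15.00, so the flat $15.00 minimum applies from here.
From month 218 a fixed $15.00 at rate r clears $488.02 in 52 more payments. Total: 217 + 52 = 269 months.

269 months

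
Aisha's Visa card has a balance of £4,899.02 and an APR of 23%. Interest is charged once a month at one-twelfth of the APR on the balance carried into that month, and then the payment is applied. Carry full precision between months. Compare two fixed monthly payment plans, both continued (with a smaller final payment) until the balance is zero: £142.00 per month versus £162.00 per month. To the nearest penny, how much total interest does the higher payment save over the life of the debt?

£701.68

Monthly rate r = 23%/12 = 1.91667% = 0.0191667.
At £142.00/mo: n = ⌈−ln(1 − rB₀/P)/ln(1+r)⌉ = 58 payments (last £2.56); total interest = total paid − £4,899.02 = £3,197.54.
At £162.00/mo: 46 payments (last £104.88); total interest £2,495.86.
Interest saved = £3,197.54 − £2,495.86 = £701.68.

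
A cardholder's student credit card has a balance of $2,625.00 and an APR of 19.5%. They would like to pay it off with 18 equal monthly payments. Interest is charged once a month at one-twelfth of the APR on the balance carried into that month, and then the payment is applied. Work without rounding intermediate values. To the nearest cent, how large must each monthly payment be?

Monthly rate r = 19.5%/12 = 1.625% = 0.01625.
Level-payment amortization: P = B₀·r / (1 − (1+r)^(−n)) = 2625.00·0.01625 / (1 − 1.01625^(−18)).
Denominator 1 − (1+r)^(−18) = 0.251847821.
P = 42.6562 / 0.251847821 ≈ 169.37.

$169.37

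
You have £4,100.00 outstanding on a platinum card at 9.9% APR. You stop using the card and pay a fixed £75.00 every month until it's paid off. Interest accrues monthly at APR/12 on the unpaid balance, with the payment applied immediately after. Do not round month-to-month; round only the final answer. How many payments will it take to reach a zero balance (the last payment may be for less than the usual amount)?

73 months

Monthly rate r = 9.9%/12 = 0.825% = 0.00825.
Recurrence: B ← B·(1+r) − £75.00.
Month 1: interest £33.83; balance after payment £4,058.82.
Month 2: interest £33.49; balance after payment £4,017.31.
Closed form: n = −ln(1 − rB₀/P)/ln(1+r) = −ln(0.549)/ln(1.00825) ≈ 72.985, so the balance reaches zero during payment 73.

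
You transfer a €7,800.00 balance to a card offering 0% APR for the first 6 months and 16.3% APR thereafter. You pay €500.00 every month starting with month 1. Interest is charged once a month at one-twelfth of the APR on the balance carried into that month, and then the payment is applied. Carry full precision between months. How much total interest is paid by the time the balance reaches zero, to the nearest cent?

€378.76

Promo months 1–6 at r₀ = 0%/12 = 0; months 7+ at r₁ = 16.3%/12 = 0.0135833.
After month 6 (no interest yet): B = €7,800.00 − 6·€500.00 = €4,800.00.
Then at r₁ with €500.00/mo: n₂ = −ln(1 − r₁·B/P)/ln(1+r₁) ≈ 10.36 → 11 more payments.
Total paid = 16·€500.00 + €178.76 = €8,178.76; interest = €8,178.76 − €7,800.00 = €378.76.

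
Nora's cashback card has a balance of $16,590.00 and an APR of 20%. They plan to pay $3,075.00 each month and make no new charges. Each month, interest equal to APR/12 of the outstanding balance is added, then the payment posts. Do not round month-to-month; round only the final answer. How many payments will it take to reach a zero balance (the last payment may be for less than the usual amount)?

Monthly rate r = 20%/12 = 1.66667% = 0.0166667.
Recurrence: B ← B·(1+r) − $3,075.00.
Month 1: interest $276.50; balance after payment $13,791.50.
Month 2: interest $229.86; balance after payment $10,946.36.
Month 3: interest $182.44; balance after payment $8,053.80.
Month 4: interest $134.23; balance after payment $5,113.03.
Month 5: interest $85.22; balance after payment $2,123.24.
Month 6: interest $35.39; balance after payment $0.00.

6 payments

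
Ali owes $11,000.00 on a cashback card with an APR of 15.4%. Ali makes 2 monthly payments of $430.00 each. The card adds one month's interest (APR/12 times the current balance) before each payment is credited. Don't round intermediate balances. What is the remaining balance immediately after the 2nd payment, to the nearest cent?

$10,418.63

Monthly rate r = 15.4%/12 = 1.28333% = 0.0128333.
Each month: B ← B·(1+r) − $430.00.
Month 1: interest $141.17; balance after payment $10,711.17.
Month 2: interest $137.46; balance after payment $10,418.63.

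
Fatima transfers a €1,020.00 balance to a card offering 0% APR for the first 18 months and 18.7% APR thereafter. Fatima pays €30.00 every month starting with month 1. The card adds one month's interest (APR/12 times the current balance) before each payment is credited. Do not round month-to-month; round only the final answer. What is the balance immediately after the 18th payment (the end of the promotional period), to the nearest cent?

Promo months 1–18 at r₀ = 0%/12 = 0; months 19+ at r₁ = 18.7%/12 = 0.0155833.
After month 18 (no interest yet): B = €1,020.00 − 18·€30.00 = €480.00.

€480.00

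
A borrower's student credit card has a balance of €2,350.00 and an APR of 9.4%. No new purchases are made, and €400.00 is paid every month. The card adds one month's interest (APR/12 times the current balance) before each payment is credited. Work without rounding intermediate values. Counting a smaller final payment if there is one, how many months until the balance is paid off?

7 payments

Monthly rate r = 9.4%/12 = 0.783333% = 0.00783333.
Recurrence: B ← B·(1+r) − €400.00.
Month 1: interest €18.41; balance after payment €1,968.41.
Month 2: interest €15.42; balance after payment €1,583.83.
Closed form: n = −ln(1 − rB₀/P)/ln(1+r) = −ln(0.95398)/ln(1.00783) ≈ 6.038, so the balance reaches zero during payment 7.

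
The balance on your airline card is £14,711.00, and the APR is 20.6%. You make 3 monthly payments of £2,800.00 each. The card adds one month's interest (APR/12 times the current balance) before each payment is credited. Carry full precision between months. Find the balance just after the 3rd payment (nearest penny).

Monthly rate r = 20.6%/12 = 1.71667% = 0.0171667.
Each month: B ← B·(1+r) − £2,800.00.
Month 1: interest £252.54; balance after payment £12,163.54.
Month 2: interest £208.81; balance after payment £9,572.35.
Month 3: interest £164.33; balance after payment £6,936.67.

£6,936.67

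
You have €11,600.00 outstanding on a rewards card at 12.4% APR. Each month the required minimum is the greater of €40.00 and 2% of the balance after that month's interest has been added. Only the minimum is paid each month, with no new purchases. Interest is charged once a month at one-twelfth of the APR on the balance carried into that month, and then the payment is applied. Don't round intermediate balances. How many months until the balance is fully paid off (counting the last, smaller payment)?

248 months

Monthly rate r = 12.4%/12 = 1.03333% = 0.0103333.
While 2% of the post-interest balance exceeds €40.00, each month B ← (B·(1+r))·(1 − 0.02), i.e. B shrinks by the factor (1+r)·0.98 = 0.99013.
This holds for months 1–179. Entering month 180 the balance is €1,963.83; 2% of the post-interest balance is now below €40.00, so the flat €40.00 minimum applies from here.
From month 180 a fixed €40.00 at rate r clears €1,963.83 in 69 more payments. Total: 179 + 69 = 248 months.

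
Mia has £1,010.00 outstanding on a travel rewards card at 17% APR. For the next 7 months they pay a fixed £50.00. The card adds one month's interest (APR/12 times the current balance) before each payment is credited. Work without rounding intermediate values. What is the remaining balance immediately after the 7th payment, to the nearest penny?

Monthly rate r = 17%/12 = 1.41667% = 0.0141667.
Each month: B ← B·(1+r) − £50.00.
Month 1: interest £14.31; balance after payment £974.31.
Month 2: interest £13.80; balance after payment £938.11.
Month 3: interest £13.29; balance after payment £901.40.
Month 4: interest £12.77; balance after payment £864.17.
Month 5: interest £12.24; balance after payment £826.41.
Month 6: interest £11.71; balance after payment £788.12.
Month 7: interest £11.17; balance after payment £749.29.

£749.29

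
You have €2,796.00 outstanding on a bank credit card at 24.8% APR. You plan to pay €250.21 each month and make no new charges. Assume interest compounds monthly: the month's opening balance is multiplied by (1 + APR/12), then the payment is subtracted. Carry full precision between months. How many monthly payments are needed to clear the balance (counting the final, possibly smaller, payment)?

Monthly rate r = 24.8%/12 = 2.06667% = 0.0206667.
Recurrence: B ← B·(1+r) − €250.21.
Month 1: interest €57.78; balance after payment €2,603.57.
Month 2: interest €53.81; balance after payment €2,407.17.
Closed form: n = −ln(1 − rB₀/P)/ln(1+r) = −ln(0.76906)/ln(1.02067) ≈ 12.837, so the balance reaches zero during payment 13.

13 payments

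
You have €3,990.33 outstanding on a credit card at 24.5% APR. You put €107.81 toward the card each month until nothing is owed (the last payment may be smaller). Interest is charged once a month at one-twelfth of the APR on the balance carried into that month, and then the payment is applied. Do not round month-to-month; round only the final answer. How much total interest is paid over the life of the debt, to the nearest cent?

Monthly rate r = 24.5%/12 = 2.04167% = 0.0204167.
Payoff takes n = ⌈−ln(1 − rB₀/P)/ln(1+r)⌉ = ⌈69.727⌉ = 70 payments; the last is €78.58.
Total paid = 69·€107.81 + €78.58 = €7,517.47.
Total interest = total paid − principal = €7,517.47 − €3,990.33 = €3,527.14.

€3,527.14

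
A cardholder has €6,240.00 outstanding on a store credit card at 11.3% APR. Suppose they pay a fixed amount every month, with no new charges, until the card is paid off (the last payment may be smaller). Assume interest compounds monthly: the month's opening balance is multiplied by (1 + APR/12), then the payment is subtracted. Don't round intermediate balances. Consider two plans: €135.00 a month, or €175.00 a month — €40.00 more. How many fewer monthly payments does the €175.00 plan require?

17 fewer payments

Monthly rate r = 11.3%/12 = 0.941667% = 0.00941667.
At €135.00/mo: n = ⌈−ln(1 − rB₀/P)/ln(1+r)⌉ = 61 payments (last €130.12); total interest = total paid − €6,240.00 = €1,990.12.
At €175.00/mo: 44 payments (last €114.21); total interest €1,399.21.
Payments saved = 61 − 44 = 17.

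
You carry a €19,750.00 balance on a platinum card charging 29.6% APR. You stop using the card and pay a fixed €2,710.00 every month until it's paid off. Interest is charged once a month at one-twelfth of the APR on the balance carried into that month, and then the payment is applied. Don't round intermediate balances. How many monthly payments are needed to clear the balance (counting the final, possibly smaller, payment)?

9 months

Monthly rate r = 29.6%/12 = 2.46667% = 0.0246667.
Recurrence: B ← B·(1+r) − €2,710.00.
Month 1: interest €487.17; balance after payment €17,527.17.
Month 2: interest €432.34; balance after payment €15,249.50.
Closed form: n = −ln(1 − rB₀/P)/ln(1+r) = −ln(0.82023)/ln(1.02467) ≈ 8.132, so the balance reaches zero during payment 9.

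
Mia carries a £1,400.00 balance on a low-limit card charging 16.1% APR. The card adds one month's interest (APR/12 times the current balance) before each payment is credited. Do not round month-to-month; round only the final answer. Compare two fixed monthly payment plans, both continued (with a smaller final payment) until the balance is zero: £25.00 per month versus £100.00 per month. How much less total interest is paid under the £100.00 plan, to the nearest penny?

Monthly rate r = 16.1%/12 = 1.34167% = 0.0134167.
At £25.00/mo: n = ⌈−ln(1 − rB₀/P)/ln(1+r)⌉ = 105 payments (last £10.52); total interest = total paid − £1,400.00 = £1,210.52.
At £100.00/mo: 16 payments (last £61.22); total interest £161.22.
Interest saved = £1,210.52 − £161.22 = £1,049.30.

£1,049.30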